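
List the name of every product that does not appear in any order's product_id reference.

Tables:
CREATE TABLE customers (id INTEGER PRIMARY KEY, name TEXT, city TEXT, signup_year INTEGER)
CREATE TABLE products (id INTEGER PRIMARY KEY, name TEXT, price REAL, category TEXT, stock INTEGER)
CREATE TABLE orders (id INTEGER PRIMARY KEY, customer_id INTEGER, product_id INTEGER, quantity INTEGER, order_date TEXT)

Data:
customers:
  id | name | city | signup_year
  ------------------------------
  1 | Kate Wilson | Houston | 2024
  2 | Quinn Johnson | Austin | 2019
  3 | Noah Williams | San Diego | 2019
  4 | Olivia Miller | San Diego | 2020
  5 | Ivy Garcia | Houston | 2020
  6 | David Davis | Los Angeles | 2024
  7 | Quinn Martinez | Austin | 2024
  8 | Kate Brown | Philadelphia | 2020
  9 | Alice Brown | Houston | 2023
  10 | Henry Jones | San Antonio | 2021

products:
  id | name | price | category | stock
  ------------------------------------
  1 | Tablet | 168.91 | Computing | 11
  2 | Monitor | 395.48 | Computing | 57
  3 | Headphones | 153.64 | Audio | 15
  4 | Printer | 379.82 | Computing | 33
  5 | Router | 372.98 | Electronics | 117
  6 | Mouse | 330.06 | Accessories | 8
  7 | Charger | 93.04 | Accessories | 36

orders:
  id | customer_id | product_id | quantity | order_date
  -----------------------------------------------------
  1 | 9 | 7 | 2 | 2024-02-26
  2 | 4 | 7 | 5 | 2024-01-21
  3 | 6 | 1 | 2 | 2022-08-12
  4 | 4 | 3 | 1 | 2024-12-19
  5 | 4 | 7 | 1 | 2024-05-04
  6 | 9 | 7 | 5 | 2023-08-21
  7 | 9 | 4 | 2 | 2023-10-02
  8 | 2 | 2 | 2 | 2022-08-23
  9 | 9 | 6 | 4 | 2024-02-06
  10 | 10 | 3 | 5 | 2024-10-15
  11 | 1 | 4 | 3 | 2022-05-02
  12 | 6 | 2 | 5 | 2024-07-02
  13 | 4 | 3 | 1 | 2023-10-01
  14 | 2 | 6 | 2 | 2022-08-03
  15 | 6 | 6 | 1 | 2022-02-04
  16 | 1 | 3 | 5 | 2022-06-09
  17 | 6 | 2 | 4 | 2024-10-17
SELECT p.name FROM products p LEFT JOIN orders c ON c.product_id = p.id WHERE c.id IS NULL

Execution result:
Router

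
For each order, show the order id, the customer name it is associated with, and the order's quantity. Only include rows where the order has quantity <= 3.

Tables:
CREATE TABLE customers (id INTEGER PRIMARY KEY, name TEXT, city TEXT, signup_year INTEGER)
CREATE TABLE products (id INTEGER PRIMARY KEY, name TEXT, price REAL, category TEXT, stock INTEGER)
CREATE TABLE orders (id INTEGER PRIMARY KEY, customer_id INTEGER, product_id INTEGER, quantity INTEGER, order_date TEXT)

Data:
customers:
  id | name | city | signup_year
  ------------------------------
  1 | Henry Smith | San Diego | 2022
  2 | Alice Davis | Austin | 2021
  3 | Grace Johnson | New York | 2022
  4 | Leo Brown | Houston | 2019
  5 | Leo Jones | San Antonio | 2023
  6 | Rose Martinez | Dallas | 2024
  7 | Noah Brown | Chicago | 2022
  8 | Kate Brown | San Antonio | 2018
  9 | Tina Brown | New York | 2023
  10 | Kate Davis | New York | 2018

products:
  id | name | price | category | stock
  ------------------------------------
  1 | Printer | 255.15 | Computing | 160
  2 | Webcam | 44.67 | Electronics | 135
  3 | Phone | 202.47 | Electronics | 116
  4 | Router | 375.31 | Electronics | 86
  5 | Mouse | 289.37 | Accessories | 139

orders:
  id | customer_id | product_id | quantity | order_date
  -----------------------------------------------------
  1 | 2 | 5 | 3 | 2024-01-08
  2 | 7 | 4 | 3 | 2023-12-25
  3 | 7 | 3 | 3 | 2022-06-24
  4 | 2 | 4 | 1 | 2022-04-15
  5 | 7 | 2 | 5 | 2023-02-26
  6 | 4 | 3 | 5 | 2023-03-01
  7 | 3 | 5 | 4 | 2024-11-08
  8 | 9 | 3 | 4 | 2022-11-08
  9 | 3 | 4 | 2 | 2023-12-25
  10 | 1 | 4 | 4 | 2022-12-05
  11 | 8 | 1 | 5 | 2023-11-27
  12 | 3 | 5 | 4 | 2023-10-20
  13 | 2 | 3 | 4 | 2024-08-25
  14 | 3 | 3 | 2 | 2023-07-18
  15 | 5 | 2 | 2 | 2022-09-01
SELECT c.id, p.name AS customer, c.quantity FROM orders c JOIN customers p ON c.customer_id = p.id WHERE c.quantity <= 3

Execution result:
id | customer | quantity
1 | Alice Davis | 3
2 | Noah Brown | 3
3 | Noah Brown | 3
4 | Alice Davis | 1
9 | Grace Johnson | 2
14 | Grace Johnson | 2
15 | Leo Jones | 2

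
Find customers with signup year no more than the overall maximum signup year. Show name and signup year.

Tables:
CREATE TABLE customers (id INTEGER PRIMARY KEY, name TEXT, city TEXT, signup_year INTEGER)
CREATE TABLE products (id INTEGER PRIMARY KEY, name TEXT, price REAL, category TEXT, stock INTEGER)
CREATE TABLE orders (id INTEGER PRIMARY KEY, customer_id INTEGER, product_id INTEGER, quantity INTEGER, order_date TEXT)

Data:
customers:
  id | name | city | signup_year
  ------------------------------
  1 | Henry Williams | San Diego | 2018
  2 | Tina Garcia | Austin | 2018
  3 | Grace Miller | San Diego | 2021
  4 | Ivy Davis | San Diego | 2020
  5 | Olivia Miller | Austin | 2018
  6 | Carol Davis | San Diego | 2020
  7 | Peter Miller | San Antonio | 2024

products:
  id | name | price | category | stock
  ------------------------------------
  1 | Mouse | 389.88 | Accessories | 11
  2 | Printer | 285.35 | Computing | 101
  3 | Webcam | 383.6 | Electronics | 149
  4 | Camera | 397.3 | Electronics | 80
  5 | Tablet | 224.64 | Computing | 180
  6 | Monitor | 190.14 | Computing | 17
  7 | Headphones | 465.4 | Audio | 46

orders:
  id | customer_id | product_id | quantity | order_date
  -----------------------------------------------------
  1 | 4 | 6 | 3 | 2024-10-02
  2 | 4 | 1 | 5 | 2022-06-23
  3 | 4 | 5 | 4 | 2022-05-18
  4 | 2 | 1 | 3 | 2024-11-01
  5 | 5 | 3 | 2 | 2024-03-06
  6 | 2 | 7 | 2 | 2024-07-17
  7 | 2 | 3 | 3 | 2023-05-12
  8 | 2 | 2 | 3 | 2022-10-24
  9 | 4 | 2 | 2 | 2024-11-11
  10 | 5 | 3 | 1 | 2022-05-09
SELECT name, signup_year FROM customers WHERE signup_year <= (SELECT MAX(signup_year) FROM customers)

Execution result:
name | signup_year
Henry Williams | 2018
Tina Garcia | 2018
Grace Miller | 2021
Ivy Davis | 2020
Olivia Miller | 2018
Carol Davis | 2020
Peter Miller | 2024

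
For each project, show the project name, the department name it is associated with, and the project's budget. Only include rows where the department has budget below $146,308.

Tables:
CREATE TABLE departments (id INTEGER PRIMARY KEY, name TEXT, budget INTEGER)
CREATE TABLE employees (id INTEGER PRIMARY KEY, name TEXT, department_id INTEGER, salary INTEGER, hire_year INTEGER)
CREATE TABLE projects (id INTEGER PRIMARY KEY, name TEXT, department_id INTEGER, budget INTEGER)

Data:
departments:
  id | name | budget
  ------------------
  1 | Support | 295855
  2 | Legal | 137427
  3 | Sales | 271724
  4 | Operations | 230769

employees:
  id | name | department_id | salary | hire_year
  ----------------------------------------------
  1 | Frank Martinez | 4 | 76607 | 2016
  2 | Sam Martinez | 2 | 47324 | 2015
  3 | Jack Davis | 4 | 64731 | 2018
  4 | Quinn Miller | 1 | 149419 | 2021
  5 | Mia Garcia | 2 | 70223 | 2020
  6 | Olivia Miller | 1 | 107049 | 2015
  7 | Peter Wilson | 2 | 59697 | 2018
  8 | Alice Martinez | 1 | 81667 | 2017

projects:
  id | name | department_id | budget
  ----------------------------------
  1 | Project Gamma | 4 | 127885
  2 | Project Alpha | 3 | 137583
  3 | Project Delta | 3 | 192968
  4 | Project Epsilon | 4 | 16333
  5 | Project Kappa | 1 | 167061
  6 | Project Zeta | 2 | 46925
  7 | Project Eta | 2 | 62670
SELECT c.name, p.name AS department, c.budget FROM projects c JOIN departments p ON c.department_id = p.id WHERE p.budget < 146308

Execution result:
name | department | budget
Project Zeta | Legal | 46925
Project Eta | Legal | 62670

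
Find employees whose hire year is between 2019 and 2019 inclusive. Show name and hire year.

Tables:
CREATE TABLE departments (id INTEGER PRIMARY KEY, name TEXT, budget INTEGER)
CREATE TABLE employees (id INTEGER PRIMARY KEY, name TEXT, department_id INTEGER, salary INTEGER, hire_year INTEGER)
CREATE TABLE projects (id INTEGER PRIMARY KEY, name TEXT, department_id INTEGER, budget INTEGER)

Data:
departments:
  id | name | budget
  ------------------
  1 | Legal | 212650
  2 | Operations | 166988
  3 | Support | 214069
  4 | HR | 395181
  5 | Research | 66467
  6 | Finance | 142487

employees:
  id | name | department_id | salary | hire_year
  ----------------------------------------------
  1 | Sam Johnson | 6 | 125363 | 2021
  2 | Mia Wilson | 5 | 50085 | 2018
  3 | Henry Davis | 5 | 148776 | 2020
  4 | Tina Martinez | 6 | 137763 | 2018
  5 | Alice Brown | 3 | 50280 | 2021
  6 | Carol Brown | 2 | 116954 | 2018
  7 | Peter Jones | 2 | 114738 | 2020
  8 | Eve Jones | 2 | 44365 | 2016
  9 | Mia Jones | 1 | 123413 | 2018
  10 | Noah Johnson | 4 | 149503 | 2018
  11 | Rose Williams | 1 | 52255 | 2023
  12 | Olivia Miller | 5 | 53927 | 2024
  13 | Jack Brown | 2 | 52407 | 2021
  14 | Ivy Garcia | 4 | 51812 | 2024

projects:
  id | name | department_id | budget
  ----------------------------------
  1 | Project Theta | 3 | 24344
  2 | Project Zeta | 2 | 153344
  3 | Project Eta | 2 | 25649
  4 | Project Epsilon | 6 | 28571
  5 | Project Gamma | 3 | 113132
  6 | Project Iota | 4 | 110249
SELECT name, hire_year FROM employees WHERE hire_year BETWEEN 2019 AND 2019

Execution result:
(no rows)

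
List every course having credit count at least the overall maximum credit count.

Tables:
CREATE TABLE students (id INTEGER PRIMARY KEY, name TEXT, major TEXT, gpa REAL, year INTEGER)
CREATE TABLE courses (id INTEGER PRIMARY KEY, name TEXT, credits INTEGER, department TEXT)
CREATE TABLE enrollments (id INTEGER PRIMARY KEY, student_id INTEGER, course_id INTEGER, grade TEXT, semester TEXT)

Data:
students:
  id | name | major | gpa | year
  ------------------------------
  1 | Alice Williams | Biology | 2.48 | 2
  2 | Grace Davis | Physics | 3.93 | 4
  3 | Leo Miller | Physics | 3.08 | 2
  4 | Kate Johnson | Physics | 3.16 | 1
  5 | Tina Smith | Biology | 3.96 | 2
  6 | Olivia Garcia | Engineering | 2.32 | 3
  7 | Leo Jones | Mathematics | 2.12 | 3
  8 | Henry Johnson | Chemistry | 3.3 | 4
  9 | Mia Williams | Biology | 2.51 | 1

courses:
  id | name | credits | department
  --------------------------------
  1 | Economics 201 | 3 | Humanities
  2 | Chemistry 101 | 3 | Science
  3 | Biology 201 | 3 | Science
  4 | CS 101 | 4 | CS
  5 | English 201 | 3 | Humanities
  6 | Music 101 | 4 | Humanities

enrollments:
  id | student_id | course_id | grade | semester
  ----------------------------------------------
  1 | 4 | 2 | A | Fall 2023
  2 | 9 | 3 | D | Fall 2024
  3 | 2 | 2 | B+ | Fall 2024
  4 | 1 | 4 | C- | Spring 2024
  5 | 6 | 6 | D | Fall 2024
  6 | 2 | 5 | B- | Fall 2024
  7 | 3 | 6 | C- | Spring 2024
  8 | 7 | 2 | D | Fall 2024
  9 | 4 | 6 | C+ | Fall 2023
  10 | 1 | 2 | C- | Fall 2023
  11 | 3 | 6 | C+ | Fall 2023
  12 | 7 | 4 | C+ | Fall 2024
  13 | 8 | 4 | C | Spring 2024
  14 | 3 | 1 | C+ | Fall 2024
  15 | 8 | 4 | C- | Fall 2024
SELECT name, credits FROM courses WHERE credits >= (SELECT MAX(credits) FROM courses)

Execution result:
name | credits
CS 101 | 4
Music 101 | 4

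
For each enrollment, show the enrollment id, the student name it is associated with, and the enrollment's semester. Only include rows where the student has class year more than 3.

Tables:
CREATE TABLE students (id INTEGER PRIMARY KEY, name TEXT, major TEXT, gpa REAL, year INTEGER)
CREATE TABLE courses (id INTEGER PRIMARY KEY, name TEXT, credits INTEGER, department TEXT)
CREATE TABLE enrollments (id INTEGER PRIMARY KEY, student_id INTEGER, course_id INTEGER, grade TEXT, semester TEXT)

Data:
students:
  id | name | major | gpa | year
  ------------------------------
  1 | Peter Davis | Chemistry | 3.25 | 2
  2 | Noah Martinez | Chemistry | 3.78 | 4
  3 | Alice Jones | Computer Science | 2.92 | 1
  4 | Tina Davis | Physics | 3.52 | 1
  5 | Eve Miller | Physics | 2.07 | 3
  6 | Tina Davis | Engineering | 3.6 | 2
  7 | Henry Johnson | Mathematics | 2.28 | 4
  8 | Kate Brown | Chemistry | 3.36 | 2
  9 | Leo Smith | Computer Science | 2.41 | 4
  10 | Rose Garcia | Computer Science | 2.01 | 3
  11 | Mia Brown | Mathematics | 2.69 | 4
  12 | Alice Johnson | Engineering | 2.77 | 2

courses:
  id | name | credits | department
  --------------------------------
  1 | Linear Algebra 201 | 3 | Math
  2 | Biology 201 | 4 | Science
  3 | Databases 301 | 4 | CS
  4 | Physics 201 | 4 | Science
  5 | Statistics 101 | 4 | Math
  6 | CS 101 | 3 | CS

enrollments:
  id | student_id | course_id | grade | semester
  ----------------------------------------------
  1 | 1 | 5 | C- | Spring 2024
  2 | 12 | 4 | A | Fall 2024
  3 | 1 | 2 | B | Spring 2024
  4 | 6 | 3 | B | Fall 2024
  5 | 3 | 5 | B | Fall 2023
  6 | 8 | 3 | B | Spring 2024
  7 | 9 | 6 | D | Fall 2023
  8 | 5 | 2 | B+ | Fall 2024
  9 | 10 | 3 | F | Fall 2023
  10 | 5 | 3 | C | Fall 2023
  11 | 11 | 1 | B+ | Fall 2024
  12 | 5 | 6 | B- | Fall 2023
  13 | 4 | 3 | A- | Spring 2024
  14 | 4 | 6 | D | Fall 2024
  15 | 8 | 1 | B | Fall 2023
SELECT c.id, p.name AS student, c.semester FROM enrollments c JOIN students p ON c.student_id = p.id WHERE p.year > 3

Execution result:
id | student | semester
7 | Leo Smith | Fall 2023
11 | Mia Brown | Fall 2024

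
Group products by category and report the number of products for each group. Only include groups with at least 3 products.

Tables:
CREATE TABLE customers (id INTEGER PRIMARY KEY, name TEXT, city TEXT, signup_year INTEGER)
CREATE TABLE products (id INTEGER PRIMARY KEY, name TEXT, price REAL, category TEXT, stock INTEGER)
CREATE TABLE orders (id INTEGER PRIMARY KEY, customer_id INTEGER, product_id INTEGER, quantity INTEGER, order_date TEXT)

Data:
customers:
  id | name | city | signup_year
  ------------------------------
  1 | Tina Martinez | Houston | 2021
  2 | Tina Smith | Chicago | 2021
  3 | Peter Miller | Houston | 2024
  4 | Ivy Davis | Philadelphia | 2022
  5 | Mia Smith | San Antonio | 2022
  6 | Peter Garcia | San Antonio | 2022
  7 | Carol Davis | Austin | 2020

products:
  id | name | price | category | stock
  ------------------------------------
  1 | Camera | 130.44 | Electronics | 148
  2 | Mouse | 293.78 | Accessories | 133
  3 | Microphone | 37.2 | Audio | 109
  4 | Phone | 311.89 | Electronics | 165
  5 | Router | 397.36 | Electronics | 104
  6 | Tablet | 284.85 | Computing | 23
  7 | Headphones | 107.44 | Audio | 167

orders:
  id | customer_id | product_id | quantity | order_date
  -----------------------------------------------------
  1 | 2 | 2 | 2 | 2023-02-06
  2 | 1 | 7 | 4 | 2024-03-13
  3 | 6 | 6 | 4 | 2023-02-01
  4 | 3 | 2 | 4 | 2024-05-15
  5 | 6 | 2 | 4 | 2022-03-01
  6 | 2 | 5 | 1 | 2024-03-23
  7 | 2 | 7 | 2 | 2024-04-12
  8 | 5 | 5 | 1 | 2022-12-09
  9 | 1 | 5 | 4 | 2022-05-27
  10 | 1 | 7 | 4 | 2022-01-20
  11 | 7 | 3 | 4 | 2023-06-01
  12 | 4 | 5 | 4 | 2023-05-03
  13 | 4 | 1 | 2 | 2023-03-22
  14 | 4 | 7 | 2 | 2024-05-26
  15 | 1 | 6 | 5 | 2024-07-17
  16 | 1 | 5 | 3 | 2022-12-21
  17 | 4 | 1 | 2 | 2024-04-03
SELECT category, COUNT(*) AS n FROM products GROUP BY category HAVING COUNT(*) >= 3

Execution result:
category | n
Electronics | 3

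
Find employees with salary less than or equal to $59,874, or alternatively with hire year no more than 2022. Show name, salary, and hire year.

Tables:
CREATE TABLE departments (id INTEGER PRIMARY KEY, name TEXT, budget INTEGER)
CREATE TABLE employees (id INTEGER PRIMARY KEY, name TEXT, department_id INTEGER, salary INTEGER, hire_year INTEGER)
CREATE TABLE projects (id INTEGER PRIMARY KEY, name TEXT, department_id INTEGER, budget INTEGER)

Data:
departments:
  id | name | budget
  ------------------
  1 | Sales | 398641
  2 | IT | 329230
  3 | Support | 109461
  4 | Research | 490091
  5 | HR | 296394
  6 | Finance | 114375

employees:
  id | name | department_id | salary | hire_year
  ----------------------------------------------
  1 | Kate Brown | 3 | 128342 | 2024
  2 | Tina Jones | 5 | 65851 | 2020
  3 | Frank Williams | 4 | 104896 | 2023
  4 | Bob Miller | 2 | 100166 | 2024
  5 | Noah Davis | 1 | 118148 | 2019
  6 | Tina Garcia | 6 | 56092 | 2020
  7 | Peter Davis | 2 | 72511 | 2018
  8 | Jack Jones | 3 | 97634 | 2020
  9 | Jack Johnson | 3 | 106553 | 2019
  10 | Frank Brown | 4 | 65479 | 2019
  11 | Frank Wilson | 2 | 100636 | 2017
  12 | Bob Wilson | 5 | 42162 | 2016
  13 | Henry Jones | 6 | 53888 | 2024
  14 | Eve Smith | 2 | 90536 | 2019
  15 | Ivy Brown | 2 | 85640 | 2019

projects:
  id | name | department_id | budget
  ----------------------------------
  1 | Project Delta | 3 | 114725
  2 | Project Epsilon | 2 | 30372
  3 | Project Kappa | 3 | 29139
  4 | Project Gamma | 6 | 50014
SELECT name, salary, hire_year FROM employees WHERE salary <= 59874 OR hire_year <= 2022

Execution result:
name | salary | hire_year
Tina Jones | 65851 | 2020
Noah Davis | 118148 | 2019
Tina Garcia | 56092 | 2020
Peter Davis | 72511 | 2018
Jack Jones | 97634 | 2020
Jack Johnson | 106553 | 2019
Frank Brown | 65479 | 2019
Frank Wilson | 100636 | 2017
Bob Wilson | 42162 | 2016
Henry Jones | 53888 | 2024
Eve Smith | 90536 | 2019
Ivy Brown | 85640 | 2019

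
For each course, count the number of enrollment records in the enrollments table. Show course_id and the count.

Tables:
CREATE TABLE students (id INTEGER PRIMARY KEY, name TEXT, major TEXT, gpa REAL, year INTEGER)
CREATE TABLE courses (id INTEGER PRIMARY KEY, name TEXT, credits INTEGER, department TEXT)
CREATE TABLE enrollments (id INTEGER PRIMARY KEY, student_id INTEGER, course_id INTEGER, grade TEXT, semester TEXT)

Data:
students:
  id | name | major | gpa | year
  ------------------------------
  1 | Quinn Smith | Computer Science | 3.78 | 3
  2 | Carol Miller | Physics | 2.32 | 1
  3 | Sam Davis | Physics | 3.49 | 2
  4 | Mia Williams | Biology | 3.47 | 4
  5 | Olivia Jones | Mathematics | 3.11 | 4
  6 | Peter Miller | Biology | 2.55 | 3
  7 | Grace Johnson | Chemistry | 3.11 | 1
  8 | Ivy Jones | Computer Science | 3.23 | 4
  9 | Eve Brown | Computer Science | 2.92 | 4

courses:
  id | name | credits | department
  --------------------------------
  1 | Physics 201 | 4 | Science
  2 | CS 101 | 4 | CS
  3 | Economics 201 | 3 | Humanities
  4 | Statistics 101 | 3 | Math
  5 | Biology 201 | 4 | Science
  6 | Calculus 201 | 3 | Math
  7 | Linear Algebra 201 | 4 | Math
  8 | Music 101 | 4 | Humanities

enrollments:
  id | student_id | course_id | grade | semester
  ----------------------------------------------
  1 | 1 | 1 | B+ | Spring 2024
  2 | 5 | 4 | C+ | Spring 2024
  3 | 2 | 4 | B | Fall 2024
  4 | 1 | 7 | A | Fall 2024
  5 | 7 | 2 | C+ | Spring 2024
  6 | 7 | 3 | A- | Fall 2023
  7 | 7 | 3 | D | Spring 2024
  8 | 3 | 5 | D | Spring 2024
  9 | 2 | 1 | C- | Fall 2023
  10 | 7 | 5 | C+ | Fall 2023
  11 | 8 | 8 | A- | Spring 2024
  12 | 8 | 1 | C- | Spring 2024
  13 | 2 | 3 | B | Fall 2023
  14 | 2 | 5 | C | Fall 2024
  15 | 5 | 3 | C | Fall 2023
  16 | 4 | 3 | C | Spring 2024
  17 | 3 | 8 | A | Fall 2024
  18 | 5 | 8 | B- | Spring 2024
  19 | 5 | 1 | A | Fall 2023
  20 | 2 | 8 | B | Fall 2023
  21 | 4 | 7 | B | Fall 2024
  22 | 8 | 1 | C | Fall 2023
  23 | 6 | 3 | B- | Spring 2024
SELECT course_id, COUNT(*) AS enrollment_count FROM enrollments GROUP BY course_id

Execution result:
course_id | enrollment_count
1 | 5
2 | 1
3 | 6
4 | 2
5 | 3
7 | 2
8 | 4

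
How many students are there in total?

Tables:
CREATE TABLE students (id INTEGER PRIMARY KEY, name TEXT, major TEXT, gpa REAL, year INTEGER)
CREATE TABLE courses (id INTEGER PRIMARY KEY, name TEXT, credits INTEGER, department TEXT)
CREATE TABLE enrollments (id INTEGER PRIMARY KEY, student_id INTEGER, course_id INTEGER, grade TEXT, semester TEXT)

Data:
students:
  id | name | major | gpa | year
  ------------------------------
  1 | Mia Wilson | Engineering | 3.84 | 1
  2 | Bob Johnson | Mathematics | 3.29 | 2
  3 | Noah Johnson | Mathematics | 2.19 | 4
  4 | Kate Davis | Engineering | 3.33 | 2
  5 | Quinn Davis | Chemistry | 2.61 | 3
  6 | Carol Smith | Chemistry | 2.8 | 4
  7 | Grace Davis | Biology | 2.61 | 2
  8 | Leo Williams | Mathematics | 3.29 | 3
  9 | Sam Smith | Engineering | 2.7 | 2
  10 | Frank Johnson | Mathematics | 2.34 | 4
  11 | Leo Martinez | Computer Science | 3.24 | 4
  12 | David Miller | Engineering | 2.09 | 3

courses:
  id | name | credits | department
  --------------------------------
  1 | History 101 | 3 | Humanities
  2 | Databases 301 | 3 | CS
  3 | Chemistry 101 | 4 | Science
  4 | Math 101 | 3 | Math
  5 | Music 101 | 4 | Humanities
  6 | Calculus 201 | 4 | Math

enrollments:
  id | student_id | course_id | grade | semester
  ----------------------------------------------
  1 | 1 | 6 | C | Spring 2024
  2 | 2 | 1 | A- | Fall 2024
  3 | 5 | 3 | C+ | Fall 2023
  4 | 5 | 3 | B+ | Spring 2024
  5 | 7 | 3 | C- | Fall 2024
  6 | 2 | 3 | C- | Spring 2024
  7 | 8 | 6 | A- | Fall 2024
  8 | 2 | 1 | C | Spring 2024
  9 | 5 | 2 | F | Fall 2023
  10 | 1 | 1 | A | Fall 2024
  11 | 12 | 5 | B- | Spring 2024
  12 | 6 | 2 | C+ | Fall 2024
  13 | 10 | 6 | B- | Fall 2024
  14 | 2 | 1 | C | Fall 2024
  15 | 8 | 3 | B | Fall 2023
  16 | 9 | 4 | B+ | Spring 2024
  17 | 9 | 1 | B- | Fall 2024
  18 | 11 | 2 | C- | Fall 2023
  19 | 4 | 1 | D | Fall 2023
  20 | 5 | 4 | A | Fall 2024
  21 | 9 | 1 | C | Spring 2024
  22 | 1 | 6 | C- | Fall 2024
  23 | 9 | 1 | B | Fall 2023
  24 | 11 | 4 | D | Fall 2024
SELECT COUNT(*) FROM students

Execution result:
12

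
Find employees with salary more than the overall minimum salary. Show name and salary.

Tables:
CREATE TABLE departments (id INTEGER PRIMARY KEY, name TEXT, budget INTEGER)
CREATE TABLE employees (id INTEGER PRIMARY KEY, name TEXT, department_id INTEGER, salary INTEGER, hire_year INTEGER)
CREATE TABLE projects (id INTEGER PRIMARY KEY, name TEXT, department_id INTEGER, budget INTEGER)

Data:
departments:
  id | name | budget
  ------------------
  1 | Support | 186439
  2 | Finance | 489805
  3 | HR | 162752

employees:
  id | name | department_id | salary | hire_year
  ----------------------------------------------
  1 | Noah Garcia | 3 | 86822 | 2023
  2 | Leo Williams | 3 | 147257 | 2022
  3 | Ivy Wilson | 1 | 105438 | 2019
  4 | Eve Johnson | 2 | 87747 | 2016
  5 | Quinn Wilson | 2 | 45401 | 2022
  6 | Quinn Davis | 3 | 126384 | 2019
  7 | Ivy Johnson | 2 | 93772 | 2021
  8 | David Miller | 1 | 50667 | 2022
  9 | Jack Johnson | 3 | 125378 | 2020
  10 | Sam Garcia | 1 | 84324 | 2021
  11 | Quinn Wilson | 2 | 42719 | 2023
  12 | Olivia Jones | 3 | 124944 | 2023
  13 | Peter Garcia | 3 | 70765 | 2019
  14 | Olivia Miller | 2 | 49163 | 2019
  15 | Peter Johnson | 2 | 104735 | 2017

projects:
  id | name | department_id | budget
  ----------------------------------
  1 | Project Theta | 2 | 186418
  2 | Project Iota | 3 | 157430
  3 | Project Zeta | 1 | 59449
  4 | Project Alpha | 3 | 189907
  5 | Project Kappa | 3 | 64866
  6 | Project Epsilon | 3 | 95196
SELECT name, salary FROM employees WHERE salary > (SELECT MIN(salary) FROM employees)

Execution result:
name | salary
Noah Garcia | 86822
Leo Williams | 147257
Ivy Wilson | 105438
Eve Johnson | 87747
Quinn Wilson | 45401
Quinn Davis | 126384
Ivy Johnson | 93772
David Miller | 50667
Jack Johnson | 125378
Sam Garcia | 84324
Olivia Jones | 124944
Peter Garcia | 70765
Olivia Miller | 49163
Peter Johnson | 104735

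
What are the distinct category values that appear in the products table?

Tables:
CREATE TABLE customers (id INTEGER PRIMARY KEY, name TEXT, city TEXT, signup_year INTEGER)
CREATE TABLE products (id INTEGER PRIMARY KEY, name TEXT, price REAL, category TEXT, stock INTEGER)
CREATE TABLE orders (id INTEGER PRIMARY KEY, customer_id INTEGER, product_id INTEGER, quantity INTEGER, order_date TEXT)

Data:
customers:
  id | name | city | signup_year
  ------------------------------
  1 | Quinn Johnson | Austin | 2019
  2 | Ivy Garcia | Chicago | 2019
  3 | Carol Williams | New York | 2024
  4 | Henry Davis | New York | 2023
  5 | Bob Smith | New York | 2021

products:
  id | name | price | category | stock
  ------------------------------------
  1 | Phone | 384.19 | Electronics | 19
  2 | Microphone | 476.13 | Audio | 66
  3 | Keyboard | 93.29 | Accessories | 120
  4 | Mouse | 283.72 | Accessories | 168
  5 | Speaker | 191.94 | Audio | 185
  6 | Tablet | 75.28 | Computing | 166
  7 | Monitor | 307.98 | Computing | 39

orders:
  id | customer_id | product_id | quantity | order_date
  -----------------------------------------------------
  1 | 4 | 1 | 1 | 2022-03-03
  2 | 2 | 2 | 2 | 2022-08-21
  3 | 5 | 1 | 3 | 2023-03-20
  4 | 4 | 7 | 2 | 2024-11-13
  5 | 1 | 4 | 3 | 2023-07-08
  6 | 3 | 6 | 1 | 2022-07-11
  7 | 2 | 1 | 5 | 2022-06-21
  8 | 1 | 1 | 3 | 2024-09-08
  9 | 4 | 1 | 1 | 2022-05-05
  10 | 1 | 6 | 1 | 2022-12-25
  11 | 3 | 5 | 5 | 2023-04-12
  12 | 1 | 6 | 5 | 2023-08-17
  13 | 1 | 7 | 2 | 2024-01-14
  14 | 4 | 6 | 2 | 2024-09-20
SELECT DISTINCT category FROM products

Execution result:
category
Electronics
Audio
Accessories
Computing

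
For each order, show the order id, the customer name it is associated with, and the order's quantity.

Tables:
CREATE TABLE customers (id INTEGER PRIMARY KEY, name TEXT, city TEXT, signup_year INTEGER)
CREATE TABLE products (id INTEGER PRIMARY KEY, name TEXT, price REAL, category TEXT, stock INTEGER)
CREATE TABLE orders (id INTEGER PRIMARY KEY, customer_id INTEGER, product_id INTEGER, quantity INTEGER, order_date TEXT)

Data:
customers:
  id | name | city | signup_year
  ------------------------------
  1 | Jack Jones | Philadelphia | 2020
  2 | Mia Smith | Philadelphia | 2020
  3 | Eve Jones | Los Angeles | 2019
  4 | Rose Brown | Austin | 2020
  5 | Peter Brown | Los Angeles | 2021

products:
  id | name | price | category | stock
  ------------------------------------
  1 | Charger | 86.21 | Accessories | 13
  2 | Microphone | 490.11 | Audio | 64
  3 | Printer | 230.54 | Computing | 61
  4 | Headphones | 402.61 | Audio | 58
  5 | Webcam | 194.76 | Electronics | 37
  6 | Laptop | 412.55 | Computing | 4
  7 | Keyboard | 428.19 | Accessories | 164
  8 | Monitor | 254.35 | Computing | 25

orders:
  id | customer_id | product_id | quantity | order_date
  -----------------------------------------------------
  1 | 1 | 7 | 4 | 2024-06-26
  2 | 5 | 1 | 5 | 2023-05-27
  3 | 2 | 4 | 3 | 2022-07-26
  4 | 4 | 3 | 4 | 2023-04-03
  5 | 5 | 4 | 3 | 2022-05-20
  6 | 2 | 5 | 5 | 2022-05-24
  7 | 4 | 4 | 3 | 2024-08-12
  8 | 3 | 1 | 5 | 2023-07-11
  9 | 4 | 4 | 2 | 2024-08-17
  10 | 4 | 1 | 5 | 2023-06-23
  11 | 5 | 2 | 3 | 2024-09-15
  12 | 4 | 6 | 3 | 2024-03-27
SELECT c.id, p.name AS customer, c.quantity FROM orders c JOIN customers p ON c.customer_id = p.id

Execution result:
id | customer | quantity
1 | Jack Jones | 4
2 | Peter Brown | 5
3 | Mia Smith | 3
4 | Rose Brown | 4
5 | Peter Brown | 3
6 | Mia Smith | 5
7 | Rose Brown | 3
8 | Eve Jones | 5
9 | Rose Brown | 2
10 | Rose Brown | 5
11 | Peter Brown | 3
12 | Rose Brown | 3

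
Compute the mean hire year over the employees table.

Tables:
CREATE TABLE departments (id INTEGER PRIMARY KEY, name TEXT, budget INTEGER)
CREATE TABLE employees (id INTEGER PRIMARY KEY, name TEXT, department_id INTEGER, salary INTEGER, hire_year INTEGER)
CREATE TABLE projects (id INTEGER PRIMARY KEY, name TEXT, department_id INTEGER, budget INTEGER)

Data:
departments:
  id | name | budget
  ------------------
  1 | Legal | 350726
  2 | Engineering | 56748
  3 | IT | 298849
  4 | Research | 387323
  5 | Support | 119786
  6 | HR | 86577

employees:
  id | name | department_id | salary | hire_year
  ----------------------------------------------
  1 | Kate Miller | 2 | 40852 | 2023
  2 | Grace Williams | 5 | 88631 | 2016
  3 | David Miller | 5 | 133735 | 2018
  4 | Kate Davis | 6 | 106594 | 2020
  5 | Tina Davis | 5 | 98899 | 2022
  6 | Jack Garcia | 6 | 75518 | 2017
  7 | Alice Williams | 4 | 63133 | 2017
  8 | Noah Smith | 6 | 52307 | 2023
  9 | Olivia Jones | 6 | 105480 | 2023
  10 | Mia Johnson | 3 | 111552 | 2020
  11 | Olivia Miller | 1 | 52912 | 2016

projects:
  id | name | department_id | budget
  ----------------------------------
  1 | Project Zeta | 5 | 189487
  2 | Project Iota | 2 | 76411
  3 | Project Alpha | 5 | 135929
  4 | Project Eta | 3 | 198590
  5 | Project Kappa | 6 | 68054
SELECT AVG(hire_year) FROM employees

Execution result:
2019.55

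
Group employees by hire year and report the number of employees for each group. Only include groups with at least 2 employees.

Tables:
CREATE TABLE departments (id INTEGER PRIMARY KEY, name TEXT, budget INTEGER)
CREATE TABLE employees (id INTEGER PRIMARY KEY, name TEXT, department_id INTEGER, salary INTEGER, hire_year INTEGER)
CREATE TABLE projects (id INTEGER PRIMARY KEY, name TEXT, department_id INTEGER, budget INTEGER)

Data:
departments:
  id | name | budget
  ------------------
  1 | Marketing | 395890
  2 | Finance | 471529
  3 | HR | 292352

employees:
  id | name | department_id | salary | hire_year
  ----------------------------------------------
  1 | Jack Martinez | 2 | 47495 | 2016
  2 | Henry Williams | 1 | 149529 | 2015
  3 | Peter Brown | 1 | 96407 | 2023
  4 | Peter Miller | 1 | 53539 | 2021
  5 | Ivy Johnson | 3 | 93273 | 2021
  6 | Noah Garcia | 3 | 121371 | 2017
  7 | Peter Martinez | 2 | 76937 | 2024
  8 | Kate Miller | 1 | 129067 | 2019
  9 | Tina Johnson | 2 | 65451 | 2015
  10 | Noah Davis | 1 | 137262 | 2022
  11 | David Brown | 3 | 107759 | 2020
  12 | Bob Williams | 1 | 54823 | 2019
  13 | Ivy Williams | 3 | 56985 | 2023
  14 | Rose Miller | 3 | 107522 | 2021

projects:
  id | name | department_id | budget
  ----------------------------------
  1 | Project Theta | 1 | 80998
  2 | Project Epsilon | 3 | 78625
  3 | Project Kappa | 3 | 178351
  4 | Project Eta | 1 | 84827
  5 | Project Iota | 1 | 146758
SELECT hire_year, COUNT(*) AS n FROM employees GROUP BY hire_year HAVING COUNT(*) >= 2

Execution result:
hire_year | n
2015 | 2
2019 | 2
2021 | 3
2023 | 2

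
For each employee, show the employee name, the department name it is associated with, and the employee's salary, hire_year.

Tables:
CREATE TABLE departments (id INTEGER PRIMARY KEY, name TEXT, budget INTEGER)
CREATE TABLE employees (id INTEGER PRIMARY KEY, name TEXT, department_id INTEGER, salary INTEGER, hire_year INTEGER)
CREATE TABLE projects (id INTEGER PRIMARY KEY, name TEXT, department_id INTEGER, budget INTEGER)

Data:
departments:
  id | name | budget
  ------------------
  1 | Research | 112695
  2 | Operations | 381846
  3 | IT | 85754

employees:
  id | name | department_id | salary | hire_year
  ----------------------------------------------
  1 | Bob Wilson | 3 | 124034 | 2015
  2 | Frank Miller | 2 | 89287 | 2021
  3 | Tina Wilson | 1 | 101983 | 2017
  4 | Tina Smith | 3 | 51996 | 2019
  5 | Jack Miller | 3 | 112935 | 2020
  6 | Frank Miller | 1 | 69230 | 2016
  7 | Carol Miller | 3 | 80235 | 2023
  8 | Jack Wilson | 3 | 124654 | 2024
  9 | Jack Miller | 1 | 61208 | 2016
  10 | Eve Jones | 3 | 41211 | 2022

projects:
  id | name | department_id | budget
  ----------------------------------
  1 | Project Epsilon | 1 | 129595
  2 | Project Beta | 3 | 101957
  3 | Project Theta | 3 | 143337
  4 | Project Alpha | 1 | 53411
SELECT c.name, p.name AS department, c.salary, c.hire_year FROM employees c JOIN departments p ON c.department_id = p.id

Execution result:
name | department | salary | hire_year
Bob Wilson | IT | 124034 | 2015
Frank Miller | Operations | 89287 | 2021
Tina Wilson | Research | 101983 | 2017
Tina Smith | IT | 51996 | 2019
Jack Miller | IT | 112935 | 2020
Frank Miller | Research | 69230 | 2016
Carol Miller | IT | 80235 | 2023
Jack Wilson | IT | 124654 | 2024
Jack Miller | Research | 61208 | 2016
Eve Jones | IT | 41211 | 2022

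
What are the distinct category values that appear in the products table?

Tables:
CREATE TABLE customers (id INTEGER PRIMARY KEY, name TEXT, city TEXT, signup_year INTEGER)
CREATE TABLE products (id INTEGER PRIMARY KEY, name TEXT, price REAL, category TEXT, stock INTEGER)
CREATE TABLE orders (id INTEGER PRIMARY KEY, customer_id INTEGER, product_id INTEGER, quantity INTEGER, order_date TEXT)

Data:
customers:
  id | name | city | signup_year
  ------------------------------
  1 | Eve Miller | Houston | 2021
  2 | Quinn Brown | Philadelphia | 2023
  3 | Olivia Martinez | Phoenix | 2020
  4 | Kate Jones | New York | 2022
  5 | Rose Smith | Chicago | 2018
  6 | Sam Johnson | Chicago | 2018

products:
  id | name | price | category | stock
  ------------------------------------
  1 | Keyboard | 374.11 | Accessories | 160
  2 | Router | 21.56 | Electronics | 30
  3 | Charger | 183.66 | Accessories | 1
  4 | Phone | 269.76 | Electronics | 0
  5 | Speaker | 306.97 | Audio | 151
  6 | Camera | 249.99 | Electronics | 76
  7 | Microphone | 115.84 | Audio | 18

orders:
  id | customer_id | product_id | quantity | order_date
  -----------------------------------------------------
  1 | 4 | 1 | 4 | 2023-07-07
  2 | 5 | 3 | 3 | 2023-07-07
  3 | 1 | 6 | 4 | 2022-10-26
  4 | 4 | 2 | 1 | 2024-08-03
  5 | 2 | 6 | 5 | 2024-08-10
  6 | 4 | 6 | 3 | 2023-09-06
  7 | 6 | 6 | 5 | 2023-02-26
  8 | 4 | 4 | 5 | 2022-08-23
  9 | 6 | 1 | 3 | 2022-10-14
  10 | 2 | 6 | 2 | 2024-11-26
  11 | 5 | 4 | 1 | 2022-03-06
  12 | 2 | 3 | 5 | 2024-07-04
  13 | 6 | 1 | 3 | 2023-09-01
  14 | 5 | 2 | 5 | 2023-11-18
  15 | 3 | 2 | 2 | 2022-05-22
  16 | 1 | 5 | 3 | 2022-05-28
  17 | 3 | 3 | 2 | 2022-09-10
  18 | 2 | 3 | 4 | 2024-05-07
SELECT DISTINCT category FROM products

Execution result:
category
Accessories
Electronics
Audio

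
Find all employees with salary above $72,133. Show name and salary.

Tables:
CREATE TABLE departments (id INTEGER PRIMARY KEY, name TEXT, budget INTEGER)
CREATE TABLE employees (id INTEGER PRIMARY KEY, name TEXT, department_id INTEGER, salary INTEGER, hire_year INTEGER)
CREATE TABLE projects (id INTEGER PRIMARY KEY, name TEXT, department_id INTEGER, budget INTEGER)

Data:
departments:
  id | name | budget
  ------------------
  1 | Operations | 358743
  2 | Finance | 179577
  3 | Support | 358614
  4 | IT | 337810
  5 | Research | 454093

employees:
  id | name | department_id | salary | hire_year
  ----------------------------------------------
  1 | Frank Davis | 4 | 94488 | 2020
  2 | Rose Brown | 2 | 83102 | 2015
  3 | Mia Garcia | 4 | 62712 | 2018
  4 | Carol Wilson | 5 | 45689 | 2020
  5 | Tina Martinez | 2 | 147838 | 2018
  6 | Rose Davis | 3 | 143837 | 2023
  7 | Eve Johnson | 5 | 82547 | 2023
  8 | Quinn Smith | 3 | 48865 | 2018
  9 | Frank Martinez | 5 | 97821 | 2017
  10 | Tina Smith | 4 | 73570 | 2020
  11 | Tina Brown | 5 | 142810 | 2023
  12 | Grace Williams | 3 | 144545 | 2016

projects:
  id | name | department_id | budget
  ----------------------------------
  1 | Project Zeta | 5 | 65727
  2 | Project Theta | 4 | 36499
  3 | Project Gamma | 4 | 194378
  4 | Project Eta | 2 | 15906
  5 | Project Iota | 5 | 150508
SELECT name, salary FROM employees WHERE salary > 72133

Execution result:
name | salary
Frank Davis | 94488
Rose Brown | 83102
Tina Martinez | 147838
Rose Davis | 143837
Eve Johnson | 82547
Frank Martinez | 97821
Tina Smith | 73570
Tina Brown | 142810
Grace Williams | 144545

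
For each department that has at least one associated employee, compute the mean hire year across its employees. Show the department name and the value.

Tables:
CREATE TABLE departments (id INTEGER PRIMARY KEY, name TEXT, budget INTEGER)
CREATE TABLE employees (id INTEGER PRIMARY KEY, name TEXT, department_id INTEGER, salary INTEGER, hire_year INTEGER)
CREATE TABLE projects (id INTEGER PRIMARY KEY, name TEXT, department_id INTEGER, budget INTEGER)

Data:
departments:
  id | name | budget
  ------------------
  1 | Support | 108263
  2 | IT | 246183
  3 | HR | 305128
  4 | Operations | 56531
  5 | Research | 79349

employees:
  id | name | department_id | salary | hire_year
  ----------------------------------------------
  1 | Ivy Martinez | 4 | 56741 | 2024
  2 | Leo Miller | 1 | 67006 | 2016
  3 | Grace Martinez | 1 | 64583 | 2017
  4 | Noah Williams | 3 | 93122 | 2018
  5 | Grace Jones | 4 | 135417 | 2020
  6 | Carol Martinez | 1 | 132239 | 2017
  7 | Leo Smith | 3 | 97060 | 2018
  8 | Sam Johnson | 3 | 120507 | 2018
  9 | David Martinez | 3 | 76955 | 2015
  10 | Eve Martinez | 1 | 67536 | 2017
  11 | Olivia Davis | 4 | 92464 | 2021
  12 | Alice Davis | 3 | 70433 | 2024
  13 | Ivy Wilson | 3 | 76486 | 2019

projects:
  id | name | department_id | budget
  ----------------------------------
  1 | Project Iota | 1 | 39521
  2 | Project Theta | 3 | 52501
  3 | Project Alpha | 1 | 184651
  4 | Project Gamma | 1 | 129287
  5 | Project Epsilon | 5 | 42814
SELECT p.name, AVG(c.hire_year) AS avg_hire_year FROM employees c JOIN departments p ON c.department_id = p.id GROUP BY p.id, p.name

Execution result:
name | avg_hire_year
Support | 2016.75
HR | 2018.67
Operations | 2021.67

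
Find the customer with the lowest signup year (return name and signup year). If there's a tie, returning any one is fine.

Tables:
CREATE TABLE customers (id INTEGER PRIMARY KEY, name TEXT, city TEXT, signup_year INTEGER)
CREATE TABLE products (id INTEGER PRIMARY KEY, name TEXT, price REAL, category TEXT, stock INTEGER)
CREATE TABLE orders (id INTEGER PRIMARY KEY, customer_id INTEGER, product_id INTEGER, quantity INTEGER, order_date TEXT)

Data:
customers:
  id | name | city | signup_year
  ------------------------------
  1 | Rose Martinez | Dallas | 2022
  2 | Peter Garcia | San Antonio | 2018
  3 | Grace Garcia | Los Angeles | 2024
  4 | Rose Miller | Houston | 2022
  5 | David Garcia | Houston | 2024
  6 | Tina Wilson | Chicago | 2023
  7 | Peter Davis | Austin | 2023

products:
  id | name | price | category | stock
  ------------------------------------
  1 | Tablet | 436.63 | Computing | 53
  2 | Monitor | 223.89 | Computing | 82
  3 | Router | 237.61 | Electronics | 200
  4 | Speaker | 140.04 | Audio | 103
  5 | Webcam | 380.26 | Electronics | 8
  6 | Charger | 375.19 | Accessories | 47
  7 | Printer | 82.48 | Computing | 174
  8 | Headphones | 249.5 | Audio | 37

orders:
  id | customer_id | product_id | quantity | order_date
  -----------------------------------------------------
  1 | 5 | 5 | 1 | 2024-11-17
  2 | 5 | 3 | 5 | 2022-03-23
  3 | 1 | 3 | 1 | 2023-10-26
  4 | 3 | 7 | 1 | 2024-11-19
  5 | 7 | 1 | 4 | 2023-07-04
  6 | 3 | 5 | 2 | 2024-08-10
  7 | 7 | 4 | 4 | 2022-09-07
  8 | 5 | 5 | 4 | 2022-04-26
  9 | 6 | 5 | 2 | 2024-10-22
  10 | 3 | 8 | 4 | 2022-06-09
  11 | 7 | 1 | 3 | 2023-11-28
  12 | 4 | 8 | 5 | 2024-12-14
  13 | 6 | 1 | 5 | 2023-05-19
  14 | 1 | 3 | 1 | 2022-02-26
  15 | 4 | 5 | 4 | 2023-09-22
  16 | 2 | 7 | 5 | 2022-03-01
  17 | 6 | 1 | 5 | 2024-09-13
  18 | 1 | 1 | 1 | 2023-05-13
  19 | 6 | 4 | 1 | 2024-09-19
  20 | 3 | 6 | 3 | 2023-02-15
SELECT name, signup_year FROM customers ORDER BY signup_year ASC LIMIT 1

Execution result:
name | signup_year
Peter Garcia | 2018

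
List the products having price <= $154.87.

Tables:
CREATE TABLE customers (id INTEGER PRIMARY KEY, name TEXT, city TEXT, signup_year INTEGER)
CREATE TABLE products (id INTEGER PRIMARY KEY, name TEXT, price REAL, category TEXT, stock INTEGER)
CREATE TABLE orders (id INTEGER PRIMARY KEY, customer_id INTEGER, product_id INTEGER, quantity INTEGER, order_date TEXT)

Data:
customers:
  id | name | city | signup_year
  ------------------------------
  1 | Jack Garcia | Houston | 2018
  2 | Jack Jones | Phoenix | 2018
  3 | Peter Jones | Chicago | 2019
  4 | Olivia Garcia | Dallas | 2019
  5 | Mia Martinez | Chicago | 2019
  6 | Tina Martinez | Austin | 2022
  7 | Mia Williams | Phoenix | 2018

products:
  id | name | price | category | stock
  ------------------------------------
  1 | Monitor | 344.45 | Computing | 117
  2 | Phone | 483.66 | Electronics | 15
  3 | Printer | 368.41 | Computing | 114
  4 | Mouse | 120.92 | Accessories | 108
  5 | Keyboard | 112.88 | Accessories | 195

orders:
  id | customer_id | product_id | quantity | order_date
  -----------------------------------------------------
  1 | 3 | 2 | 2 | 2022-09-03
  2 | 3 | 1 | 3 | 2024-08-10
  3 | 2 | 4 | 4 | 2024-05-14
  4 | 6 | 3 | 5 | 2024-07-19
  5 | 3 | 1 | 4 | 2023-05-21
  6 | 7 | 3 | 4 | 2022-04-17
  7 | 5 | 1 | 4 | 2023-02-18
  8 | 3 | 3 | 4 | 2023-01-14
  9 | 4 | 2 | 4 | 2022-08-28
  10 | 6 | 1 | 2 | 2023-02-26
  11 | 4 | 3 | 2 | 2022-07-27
SELECT name, price FROM products WHERE price <= 154.87

Execution result:
name | price
Mouse | 120.92
Keyboard | 112.88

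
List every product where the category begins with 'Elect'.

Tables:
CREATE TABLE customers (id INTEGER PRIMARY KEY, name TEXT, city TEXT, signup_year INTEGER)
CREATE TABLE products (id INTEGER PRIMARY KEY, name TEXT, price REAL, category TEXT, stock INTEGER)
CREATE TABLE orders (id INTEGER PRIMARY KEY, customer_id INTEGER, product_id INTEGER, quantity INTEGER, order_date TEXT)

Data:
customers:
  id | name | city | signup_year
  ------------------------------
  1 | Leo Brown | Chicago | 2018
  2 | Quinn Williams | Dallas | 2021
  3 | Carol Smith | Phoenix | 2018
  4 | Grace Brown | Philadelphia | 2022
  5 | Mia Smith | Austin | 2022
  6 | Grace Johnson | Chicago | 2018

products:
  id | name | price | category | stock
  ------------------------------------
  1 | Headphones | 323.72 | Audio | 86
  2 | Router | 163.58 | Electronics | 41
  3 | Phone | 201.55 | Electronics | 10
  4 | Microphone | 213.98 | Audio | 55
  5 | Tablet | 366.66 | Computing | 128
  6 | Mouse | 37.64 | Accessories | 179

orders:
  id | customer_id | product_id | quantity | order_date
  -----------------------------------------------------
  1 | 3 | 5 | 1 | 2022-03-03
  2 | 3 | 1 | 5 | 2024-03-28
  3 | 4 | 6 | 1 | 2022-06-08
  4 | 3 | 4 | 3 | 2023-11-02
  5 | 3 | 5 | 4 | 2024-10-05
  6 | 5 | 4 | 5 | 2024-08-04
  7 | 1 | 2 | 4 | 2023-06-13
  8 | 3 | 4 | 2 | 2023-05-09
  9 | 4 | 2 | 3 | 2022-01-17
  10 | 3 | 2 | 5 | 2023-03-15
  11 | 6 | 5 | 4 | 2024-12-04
SELECT name, category FROM products WHERE category LIKE 'Elect%'

Execution result:
name | category
Router | Electronics
Phone | Electronics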